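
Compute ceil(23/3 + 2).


10


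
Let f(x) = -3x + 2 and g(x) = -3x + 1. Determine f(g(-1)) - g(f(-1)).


4


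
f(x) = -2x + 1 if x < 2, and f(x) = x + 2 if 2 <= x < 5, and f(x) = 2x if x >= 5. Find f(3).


3 satisfies 2 <= x < 5
f(3) = 5

5


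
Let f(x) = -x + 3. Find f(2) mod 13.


f(2) = 1
1 mod 13 = 1

1


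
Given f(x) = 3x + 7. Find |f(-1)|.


f(-1) = 4
|4| = 4

4


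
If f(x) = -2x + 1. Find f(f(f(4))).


f(4) = -7
f(-7) = 15
f(15) = -29

-29


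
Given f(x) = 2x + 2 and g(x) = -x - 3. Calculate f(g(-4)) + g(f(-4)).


f(g(-4)) = 4
g(f(-4)) = 3
Sum = 7

7


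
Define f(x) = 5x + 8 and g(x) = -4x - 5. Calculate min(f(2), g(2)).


f(2) = 18
g(2) = -13
min = -13

-13


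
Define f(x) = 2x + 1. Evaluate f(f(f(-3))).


f(-3) = -5
f(-5) = -9
f(-9) = -17

-17


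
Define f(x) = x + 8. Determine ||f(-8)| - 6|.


f(-8) = 0
|0| = 0
|0 - 6| = 6

6


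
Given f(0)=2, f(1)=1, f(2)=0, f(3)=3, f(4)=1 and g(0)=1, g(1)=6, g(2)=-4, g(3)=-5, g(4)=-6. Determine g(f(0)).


-4


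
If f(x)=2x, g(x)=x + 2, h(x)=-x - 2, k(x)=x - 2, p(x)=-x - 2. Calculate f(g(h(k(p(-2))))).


p(-2) = 0
k(0) = -2
h(-2) = 0
g(0) = 2
f(2) = 4

4


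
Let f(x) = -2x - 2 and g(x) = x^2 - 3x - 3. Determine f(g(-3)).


g(-3) = 15
f(15) = -32

-32


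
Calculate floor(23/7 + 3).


23/7 = 3.2857
3.2857 + 3 = 6.2857
floor(6.2857) = 6

6


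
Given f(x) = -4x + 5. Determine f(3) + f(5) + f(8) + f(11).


f(3) = -7
f(5) = -15
f(8) = -27
f(11) = -39
Sum = -88

-88


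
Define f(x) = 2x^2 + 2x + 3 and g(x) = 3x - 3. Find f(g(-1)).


g(-1) = -6
f(-6) = 2*(-6)^2 + 2*(-6) + 3 = 63

63


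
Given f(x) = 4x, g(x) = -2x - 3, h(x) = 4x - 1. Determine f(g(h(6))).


-196


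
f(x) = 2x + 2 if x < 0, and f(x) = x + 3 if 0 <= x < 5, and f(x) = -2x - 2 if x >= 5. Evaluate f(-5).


-5 satisfies x < 0
f(-5) = -8

-8


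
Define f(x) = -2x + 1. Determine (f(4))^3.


f(4) = -7
(-7)^3 = -343

-343


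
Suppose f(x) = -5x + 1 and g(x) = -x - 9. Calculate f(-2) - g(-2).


f(-2) = 11
g(-2) = -7
Difference = 18

18


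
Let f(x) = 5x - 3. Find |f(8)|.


f(8) = 37
|37| = 37

37


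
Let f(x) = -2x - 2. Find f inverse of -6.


Solve -2x - 2 = -6
x = (-6 + 2) / (-2) = 2

2


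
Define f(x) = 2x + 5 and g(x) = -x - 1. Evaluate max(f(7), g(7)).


19


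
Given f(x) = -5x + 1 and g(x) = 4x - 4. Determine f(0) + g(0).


f(0) = 1
g(0) = -4
Sum = -3

-3


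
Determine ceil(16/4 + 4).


16/4 = 4
4 + 4 = 8
ceil(8) = 8

8


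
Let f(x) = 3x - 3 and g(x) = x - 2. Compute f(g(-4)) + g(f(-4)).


f(g(-4)) = -21
g(f(-4)) = -17
Sum = -38

-38


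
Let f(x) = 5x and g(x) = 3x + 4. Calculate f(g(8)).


g(8) = 28
f(28) = 140

140


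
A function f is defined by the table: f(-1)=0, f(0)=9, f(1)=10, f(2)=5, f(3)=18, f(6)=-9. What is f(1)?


Reading from the table at x = 1

10


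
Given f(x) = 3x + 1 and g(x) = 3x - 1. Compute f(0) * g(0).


f(0) = 1
g(0) = -1
Product = -1

-1


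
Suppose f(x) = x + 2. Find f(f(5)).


f(5) = 7
f(7) = 9

9


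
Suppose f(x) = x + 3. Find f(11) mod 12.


f(11) = 14
14 mod 12 = 2

2


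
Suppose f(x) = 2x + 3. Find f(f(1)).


13


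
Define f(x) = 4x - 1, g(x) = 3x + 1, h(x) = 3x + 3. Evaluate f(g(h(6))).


h(6) = 21
g(21) = 64
f(64) = 255

255


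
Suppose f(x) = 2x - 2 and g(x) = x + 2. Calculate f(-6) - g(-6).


f(-6) = -14
g(-6) = -4
Difference = -10

-10


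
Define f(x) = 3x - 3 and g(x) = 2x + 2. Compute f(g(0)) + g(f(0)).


f(g(0)) = 3
g(f(0)) = -4
Sum = -1

-1


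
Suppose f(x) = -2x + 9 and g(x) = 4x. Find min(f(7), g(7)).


f(7) = -5
g(7) = 28
min = -5

-5


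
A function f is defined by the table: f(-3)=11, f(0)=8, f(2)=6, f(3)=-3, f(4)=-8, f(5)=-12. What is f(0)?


Reading from the table at x = 0

8


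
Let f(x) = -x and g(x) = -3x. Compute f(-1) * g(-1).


f(-1) = 1
g(-1) = 3
Product = 3

3


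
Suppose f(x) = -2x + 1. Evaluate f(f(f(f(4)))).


f(4) = -7
f(-7) = 15
f(15) = -29
f(-29) = 59

59


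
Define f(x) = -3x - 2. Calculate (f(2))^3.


-512


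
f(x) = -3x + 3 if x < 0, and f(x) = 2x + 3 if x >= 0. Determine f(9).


21


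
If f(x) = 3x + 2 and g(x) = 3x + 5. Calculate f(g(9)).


g(9) = 32
f(32) = 98

98


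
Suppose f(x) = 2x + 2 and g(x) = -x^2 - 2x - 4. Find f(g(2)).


g(2) = -12
f(-12) = -22

-22


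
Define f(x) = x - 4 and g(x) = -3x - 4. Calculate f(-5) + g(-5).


f(-5) = -9
g(-5) = 11
Sum = 2

2


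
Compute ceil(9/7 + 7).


9/7 = 1.2857
1.2857 + 7 = 8.2857
ceil(8.2857) = 9

9


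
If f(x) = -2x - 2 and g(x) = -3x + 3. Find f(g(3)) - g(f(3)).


-17


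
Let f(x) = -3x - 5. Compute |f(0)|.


f(0) = -5
|-5| = 5

5


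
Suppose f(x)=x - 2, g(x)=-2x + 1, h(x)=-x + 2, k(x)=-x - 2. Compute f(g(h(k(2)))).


-13


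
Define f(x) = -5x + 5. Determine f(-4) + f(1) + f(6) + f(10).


f(-4) = 25
f(1) = 0
f(6) = -25
f(10) = -45
Sum = -45

-45


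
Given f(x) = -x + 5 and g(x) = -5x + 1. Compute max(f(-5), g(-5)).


f(-5) = 10
g(-5) = 26
max = 26

26


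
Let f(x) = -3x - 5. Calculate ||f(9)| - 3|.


f(9) = -32
|-32| = 32
|32 - 3| = 29

29


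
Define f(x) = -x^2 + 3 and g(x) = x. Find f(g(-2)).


g(-2) = -2
f(-2) = (-1)*(-2)^2 + 3 = -1

-1


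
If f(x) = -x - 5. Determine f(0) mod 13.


f(0) = -5
-5 mod 13 = 8

8


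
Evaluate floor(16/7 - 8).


16/7 = 2.2857
2.2857 - 8 = -5.7143
floor(-5.7143) = -6

-6


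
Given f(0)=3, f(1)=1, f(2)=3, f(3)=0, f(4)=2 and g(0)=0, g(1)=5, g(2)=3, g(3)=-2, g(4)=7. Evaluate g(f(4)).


f(4) = 2
g(2) = 3

3


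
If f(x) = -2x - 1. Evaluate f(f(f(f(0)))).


f(0) = -1
f(-1) = 1
f(1) = -3
f(-3) = 5

5


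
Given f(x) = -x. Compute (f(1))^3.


f(1) = -1
(-1)^3 = -1

-1


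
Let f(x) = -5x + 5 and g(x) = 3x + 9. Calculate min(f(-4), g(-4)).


f(-4) = 25
g(-4) = -3
min = -3

-3


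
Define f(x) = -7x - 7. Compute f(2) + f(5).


f(2) = -21
f(5) = -42
Sum = -63

-63


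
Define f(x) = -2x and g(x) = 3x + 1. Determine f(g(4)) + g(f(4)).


f(g(4)) = -26
g(f(4)) = -23
Sum = -49

-49


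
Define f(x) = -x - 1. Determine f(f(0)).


f(0) = -1
f(-1) = 0

0


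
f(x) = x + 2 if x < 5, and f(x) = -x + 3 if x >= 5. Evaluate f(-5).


-5 satisfies x < 5
f(-5) = -3

-3


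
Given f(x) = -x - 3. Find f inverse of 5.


-8


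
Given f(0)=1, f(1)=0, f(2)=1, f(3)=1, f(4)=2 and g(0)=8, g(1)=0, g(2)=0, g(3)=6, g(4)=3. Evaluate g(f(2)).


f(2) = 1
g(1) = 0

0


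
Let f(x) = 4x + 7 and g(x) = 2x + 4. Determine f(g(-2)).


g(-2) = 0
f(0) = 7

7


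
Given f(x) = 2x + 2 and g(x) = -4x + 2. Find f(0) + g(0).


f(0) = 2
g(0) = 2
Sum = 4

4


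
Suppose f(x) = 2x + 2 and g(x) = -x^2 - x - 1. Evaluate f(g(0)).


0


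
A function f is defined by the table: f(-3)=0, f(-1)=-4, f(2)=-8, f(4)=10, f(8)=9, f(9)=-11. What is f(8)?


Reading from the table at x = 8

9


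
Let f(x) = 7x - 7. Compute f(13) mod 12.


0


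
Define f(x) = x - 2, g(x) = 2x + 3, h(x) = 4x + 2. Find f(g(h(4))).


h(4) = 18
g(18) = 39
f(39) = 37

37


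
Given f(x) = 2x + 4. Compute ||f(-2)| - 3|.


f(-2) = 0
|0| = 0
|0 - 3| = 3

3


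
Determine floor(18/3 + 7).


18/3 = 6
6 + 7 = 13
floor(13) = 13

13


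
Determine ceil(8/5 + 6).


8/5 = 1.6
1.6 + 6 = 7.6
ceil(7.6) = 8

8


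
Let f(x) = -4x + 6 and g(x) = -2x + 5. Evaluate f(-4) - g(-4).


f(-4) = 22
g(-4) = 13
Difference = 9

9


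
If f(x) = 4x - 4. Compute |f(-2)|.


f(-2) = -12
|-12| = 12

12


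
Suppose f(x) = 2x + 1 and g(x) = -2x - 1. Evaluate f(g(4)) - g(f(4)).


f(g(4)) = -17
g(f(4)) = -19
Difference = 2

2


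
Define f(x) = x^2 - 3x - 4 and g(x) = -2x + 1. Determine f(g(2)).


g(2) = -3
f(-3) = 1*(-3)^2 - 3*(-3) - 4 = 14

14


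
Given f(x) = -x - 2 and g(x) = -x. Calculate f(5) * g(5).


f(5) = -7
g(5) = -5
Product = 35

35


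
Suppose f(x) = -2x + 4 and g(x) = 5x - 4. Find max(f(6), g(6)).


f(6) = -8
g(6) = 26
max = 26

26


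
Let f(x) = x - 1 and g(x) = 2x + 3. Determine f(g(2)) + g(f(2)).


f(g(2)) = 6
g(f(2)) = 5
Sum = 11

11


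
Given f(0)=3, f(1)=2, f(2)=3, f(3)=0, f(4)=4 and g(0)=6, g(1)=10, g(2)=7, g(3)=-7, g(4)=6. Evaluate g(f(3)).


f(3) = 0
g(0) = 6

6


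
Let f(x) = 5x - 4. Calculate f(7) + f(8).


f(7) = 31
f(8) = 36
Sum = 67

67


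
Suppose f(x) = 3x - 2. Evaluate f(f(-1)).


f(-1) = -5
f(-5) = -17

-17


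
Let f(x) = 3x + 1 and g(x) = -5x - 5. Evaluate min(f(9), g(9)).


f(9) = 28
g(9) = -50
min = -50

-50


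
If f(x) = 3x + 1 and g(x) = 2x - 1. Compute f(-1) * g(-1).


f(-1) = -2
g(-1) = -3
Product = 6

6


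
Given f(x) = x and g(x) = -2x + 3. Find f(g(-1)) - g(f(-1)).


0


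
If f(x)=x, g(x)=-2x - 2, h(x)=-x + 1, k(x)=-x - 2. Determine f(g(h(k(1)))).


k(1) = -3
h(-3) = 4
g(4) = -10
f(-10) = -10

-10


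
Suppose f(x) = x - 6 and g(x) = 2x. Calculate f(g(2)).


g(2) = 4
f(4) = -2

-2


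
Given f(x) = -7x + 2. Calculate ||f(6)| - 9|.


f(6) = -40
|-40| = 40
|40 - 9| = 31

31


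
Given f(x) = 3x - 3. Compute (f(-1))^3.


f(-1) = -6
(-6)^3 = -216

-216


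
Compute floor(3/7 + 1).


3/7 = 0.4286
0.4286 + 1 = 1.4286
floor(1.4286) = 1

1


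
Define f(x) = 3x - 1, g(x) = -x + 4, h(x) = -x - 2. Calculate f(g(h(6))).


h(6) = -8
g(-8) = 12
f(12) = 35

35


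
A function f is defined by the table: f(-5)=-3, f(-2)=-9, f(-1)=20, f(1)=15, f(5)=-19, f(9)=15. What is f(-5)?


Reading from the table at x = -5

-3


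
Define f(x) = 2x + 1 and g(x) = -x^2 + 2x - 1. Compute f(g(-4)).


g(-4) = -25
f(-25) = -49

-49


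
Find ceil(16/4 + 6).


16/4 = 4
4 + 6 = 10
ceil(10) = 10

10


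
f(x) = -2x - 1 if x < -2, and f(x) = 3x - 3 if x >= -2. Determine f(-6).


-6 satisfies x < -2
f(-6) = 11

11


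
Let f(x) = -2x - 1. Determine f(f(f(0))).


f(0) = -1
f(-1) = 1
f(1) = -3

-3


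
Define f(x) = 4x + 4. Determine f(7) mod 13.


f(7) = 32
32 mod 13 = 6

6


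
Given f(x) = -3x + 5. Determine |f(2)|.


f(2) = -1
|-1| = 1

1


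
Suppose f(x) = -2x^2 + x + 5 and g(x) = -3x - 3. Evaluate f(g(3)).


g(3) = -12
f(-12) = (-2)*(-12)^2 + 1*(-12) + 5 = -295

-295


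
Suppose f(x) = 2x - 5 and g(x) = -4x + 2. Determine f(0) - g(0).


f(0) = -5
g(0) = 2
Difference = -7

-7


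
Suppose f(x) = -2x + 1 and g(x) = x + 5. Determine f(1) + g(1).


5


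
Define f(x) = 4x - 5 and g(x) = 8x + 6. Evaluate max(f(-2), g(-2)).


f(-2) = -13
g(-2) = -10
max = -10

-10


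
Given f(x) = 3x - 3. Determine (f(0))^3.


f(0) = -3
(-3)^3 = -27

-27


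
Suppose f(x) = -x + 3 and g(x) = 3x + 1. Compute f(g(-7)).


23


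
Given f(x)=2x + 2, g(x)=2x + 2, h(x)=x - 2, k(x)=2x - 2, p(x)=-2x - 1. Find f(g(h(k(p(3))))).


p(3) = -7
k(-7) = -16
h(-16) = -18
g(-18) = -34
f(-34) = -66

-66


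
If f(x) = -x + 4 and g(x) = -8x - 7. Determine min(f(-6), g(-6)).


f(-6) = 10
g(-6) = 41
min = 10

10


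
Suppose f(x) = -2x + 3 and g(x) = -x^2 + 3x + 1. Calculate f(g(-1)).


g(-1) = -3
f(-3) = 9

9


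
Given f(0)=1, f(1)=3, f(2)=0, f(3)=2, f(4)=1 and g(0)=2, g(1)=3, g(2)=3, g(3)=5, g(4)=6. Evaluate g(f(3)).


f(3) = 2
g(2) = 3

3


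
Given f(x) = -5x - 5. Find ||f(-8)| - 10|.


f(-8) = 35
|35| = 35
|35 - 10| = 25

25


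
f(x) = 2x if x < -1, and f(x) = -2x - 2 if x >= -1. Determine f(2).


2 satisfies x >= -1
f(2) = -6

-6


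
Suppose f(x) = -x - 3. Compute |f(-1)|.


f(-1) = -2
|-2| = 2

2


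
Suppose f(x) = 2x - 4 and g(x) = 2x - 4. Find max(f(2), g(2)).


f(2) = 0
g(2) = 0
max = 0

0


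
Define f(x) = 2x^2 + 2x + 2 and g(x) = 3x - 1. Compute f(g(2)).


g(2) = 5
f(5) = 2*(5)^2 + 2*(5) + 2 = 62

62


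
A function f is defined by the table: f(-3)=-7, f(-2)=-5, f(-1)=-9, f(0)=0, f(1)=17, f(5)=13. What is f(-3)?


Reading from the table at x = -3

-7


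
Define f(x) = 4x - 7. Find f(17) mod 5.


f(17) = 61
61 mod 5 = 1

1


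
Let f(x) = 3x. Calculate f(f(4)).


f(4) = 12
f(12) = 36

36


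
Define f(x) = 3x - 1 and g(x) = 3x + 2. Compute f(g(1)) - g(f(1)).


f(g(1)) = 14
g(f(1)) = 8
Difference = 6

6


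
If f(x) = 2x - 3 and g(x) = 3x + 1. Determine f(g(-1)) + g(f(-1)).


f(g(-1)) = -7
g(f(-1)) = -14
Sum = -21

-21


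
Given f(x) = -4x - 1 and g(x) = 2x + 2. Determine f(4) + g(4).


-7


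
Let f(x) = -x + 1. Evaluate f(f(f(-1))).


f(-1) = 2
f(2) = -1
f(-1) = 2

2


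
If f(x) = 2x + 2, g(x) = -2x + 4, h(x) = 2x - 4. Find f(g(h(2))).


h(2) = 0
g(0) = 4
f(4) = 10

10


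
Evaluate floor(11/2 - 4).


11/2 = 5.5
5.5 - 4 = 1.5
floor(1.5) = 1

1


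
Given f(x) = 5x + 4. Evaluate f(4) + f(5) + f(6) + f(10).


141


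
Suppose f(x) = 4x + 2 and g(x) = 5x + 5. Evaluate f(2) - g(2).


f(2) = 10
g(2) = 15
Difference = -5

-5


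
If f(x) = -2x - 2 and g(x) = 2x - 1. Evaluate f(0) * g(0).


2


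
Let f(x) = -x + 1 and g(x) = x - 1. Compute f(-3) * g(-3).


f(-3) = 4
g(-3) = -4
Product = -16

-16


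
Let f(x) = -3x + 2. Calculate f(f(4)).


f(4) = -10
f(-10) = 32

32


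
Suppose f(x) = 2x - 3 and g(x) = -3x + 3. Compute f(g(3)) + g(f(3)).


f(g(3)) = -15
g(f(3)) = -6
Sum = -21

-21


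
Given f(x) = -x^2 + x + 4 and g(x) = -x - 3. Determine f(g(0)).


g(0) = -3
f(-3) = (-1)*(-3)^2 + 1*(-3) + 4 = -8

-8


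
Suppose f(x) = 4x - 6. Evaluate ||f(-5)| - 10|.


f(-5) = -26
|-26| = 26
|26 - 10| = 16

16


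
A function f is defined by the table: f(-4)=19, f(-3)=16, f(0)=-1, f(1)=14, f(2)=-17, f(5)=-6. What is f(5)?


-6


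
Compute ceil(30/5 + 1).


7


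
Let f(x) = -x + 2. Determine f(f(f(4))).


f(4) = -2
f(-2) = 4
f(4) = -2

-2


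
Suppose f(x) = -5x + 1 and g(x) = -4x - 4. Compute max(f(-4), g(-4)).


f(-4) = 21
g(-4) = 12
max = 21

21


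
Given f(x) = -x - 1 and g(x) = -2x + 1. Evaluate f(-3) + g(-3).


f(-3) = 2
g(-3) = 7
Sum = 9

9


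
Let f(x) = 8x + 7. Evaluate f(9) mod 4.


f(9) = 79
79 mod 4 = 3

3


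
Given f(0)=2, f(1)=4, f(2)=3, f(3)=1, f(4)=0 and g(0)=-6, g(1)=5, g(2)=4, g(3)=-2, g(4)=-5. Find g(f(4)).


f(4) = 0
g(0) = -6

-6


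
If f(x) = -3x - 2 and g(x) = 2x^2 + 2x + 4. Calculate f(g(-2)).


g(-2) = 8
f(8) = -26

-26


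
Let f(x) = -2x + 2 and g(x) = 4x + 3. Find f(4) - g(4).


f(4) = -6
g(4) = 19
Difference = -25

-25


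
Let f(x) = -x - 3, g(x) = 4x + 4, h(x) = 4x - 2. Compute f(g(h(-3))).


49


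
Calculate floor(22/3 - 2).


22/3 = 7.3333
7.3333 - 2 = 5.3333
floor(5.3333) = 5

5


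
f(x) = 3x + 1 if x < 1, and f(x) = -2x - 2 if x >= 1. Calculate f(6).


6 satisfies x >= 1
f(6) = -14

-14


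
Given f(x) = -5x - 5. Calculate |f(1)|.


f(1) = -10
|-10| = 10

10


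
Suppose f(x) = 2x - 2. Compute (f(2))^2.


f(2) = 2
(2)^2 = 4

4


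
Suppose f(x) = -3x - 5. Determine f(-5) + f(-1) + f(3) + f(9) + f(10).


-73


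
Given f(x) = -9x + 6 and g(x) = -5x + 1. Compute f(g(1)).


g(1) = -4
f(-4) = 42

42


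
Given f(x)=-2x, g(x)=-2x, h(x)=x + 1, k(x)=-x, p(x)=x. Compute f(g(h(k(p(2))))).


p(2) = 2
k(2) = -2
h(-2) = -1
g(-1) = 2
f(2) = -4

-4


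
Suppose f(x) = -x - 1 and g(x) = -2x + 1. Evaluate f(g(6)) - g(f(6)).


f(g(6)) = 10
g(f(6)) = 15
Difference = -5

-5


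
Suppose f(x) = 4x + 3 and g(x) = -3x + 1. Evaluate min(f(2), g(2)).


f(2) = 11
g(2) = -5
min = -5

-5


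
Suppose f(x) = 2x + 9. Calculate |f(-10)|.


f(-10) = -11
|-11| = 11

11


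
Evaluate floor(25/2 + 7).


25/2 = 12.5
12.5 + 7 = 19.5
floor(19.5) = 19

19


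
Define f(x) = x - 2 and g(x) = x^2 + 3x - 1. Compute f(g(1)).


1


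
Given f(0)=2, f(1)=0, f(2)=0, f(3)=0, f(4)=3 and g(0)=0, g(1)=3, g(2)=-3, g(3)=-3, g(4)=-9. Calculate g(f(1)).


f(1) = 0
g(0) = 0

0


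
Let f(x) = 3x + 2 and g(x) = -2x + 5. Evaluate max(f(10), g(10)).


f(10) = 32
g(10) = -15
max = 32

32


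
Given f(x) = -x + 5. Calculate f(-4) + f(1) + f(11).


f(-4) = 9
f(1) = 4
f(11) = -6
Sum = 7

7


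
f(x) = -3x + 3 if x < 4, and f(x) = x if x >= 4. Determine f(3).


3 satisfies x < 4
f(3) = -6

-6


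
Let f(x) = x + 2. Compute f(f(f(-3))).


f(-3) = -1
f(-1) = 1
f(1) = 3

3


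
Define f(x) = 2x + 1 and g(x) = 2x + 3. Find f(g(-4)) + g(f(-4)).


f(g(-4)) = -9
g(f(-4)) = -11
Sum = -20

-20


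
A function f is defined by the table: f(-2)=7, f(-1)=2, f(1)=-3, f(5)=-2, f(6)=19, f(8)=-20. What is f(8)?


Reading from the table at x = 8

-20


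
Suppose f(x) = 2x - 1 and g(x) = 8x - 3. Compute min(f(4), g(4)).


f(4) = 7
g(4) = 29
min = 7

7


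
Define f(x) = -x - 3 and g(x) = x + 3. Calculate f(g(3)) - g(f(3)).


f(g(3)) = -9
g(f(3)) = -3
Difference = -6

-6


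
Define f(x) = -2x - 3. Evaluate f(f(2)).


f(2) = -7
f(-7) = 11

11


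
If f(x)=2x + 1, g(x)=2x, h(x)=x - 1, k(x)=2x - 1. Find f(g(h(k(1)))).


k(1) = 1
h(1) = 0
g(0) = 0
f(0) = 1

1


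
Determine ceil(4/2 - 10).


4/2 = 2
2 - 10 = -8
ceil(-8) = -8

-8


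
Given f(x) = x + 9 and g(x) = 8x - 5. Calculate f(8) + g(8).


f(8) = 17
g(8) = 59
Sum = 76

76


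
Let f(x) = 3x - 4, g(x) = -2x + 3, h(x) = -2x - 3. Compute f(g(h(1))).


h(1) = -5
g(-5) = 13
f(13) = 35

35


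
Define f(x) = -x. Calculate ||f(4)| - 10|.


6


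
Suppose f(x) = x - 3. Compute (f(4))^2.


f(4) = 1
(1)^2 = 1

1


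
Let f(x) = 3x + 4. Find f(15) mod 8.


1


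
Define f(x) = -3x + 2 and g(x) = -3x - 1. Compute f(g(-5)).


g(-5) = 14
f(14) = -40

-40


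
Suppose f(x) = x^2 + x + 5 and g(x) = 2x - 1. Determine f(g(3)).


g(3) = 5
f(5) = 1*(5)^2 + 1*(5) + 5 = 35

35


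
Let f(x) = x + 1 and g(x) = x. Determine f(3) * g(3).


f(3) = 4
g(3) = 3
Product = 12

12


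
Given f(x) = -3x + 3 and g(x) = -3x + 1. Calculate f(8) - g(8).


f(8) = -21
g(8) = -23
Difference = 2

2


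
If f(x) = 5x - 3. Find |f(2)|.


f(2) = 7
|7| = 7

7


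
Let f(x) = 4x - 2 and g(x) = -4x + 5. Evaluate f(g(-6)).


g(-6) = 29
f(29) = 114

114


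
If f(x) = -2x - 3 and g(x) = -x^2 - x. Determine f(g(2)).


9


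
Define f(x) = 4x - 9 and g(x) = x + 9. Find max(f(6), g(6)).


15


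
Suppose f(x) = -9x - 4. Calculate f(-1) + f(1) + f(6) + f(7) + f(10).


f(-1) = 5
f(1) = -13
f(6) = -58
f(7) = -67
f(10) = -94
Sum = -227

-227


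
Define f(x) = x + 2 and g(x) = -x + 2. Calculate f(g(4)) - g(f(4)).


f(g(4)) = 0
g(f(4)) = -4
Difference = 4

4


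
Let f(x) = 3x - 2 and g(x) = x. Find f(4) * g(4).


40


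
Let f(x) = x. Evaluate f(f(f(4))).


f(4) = 4
f(4) = 4
f(4) = 4

4


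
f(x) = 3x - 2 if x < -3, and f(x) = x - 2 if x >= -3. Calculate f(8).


6


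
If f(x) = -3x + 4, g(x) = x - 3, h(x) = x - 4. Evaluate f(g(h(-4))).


37


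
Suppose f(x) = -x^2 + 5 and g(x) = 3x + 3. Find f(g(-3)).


-31


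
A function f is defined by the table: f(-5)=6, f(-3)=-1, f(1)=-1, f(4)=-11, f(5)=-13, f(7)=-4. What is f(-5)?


Reading from the table at x = -5

6


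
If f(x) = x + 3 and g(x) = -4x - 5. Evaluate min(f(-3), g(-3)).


0


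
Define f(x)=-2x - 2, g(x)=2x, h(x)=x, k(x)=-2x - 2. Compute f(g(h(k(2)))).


k(2) = -6
h(-6) = -6
g(-6) = -12
f(-12) = 22

22


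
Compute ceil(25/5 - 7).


25/5 = 5
5 - 7 = -2
ceil(-2) = -2

-2


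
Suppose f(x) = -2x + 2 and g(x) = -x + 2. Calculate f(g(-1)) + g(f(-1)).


f(g(-1)) = -4
g(f(-1)) = -2
Sum = -6

-6


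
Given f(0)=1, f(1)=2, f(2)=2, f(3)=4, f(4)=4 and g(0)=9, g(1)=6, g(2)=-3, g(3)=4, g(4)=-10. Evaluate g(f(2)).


f(2) = 2
g(2) = -3

-3


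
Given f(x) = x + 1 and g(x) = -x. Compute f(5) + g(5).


f(5) = 6
g(5) = -5
Sum = 1

1


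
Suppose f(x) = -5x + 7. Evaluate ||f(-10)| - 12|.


f(-10) = 57
|57| = 57
|57 - 12| = 45

45


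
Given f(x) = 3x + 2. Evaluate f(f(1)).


f(1) = 5
f(5) = 17

17


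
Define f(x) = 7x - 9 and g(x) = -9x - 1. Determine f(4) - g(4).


f(4) = 19
g(4) = -37
Difference = 56

56


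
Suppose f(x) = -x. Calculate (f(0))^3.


0


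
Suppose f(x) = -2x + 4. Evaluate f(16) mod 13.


f(16) = -28
-28 mod 13 = 11

11


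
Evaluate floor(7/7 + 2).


7/7 = 1
1 + 2 = 3
floor(3) = 3

3


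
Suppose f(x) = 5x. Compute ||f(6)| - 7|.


23


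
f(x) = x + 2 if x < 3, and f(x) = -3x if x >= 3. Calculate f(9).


9 satisfies x >= 3
f(9) = -27

-27


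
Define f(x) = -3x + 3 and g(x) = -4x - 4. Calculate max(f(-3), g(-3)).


f(-3) = 12
g(-3) = 8
max = 12

12


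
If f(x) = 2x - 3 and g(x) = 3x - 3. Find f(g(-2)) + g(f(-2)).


-45


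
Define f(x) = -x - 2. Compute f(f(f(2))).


f(2) = -4
f(-4) = 2
f(2) = -4

-4


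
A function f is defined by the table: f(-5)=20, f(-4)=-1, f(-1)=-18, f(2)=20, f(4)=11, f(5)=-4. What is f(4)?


Reading from the table at x = 4

11


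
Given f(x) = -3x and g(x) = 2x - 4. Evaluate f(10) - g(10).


-46


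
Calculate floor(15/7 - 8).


-6


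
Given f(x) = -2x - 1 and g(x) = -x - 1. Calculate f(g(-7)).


g(-7) = 6
f(6) = -13

-13


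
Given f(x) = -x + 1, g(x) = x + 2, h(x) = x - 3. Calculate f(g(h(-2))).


4


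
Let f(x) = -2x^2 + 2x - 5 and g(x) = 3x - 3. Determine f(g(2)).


g(2) = 3
f(3) = (-2)*(3)^2 + 2*(3) - 5 = -17

-17


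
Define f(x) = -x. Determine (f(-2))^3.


f(-2) = 2
(2)^3 = 8

8


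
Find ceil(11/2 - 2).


11/2 = 5.5
5.5 - 2 = 3.5
ceil(3.5) = 4

4


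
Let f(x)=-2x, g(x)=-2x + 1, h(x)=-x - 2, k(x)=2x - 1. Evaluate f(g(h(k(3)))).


k(3) = 5
h(5) = -7
g(-7) = 15
f(15) = -30

-30


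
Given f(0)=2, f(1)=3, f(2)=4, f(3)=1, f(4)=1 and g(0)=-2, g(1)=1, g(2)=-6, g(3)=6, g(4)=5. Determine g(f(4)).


f(4) = 1
g(1) = 1

1


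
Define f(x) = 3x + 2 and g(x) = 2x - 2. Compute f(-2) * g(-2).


24


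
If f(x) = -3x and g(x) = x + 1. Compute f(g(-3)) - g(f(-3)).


f(g(-3)) = 6
g(f(-3)) = 10
Difference = -4

-4


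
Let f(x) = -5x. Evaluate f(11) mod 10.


f(11) = -55
-55 mod 10 = 5

5


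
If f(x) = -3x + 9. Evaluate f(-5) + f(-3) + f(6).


f(-5) = 24
f(-3) = 18
f(6) = -9
Sum = 33

33


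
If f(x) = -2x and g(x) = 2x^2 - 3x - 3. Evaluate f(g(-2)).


g(-2) = 11
f(11) = -22

-22


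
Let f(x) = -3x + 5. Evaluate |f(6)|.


f(6) = -13
|-13| = 13

13


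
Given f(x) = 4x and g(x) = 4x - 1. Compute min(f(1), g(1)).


f(1) = 4
g(1) = 3
min = 3

3


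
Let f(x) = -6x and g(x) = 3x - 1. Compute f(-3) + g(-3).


8


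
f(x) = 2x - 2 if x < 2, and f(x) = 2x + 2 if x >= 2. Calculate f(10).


10 satisfies x >= 2
f(10) = 22

22


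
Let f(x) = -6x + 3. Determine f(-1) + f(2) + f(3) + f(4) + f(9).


f(-1) = 9
f(2) = -9
f(3) = -15
f(4) = -21
f(9) = -51
Sum = -87

-87


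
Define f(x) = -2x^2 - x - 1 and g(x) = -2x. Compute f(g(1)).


g(1) = -2
f(-2) = (-2)*(-2)^2 - 1*(-2) - 1 = -7

-7


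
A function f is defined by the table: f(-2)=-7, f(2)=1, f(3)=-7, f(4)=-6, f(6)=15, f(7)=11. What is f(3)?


Reading from the table at x = 3

-7


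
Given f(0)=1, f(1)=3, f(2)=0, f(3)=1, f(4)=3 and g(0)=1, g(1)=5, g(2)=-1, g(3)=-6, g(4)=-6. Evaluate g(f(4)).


f(4) = 3
g(3) = -6

-6


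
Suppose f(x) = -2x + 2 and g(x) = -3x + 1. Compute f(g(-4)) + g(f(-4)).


f(g(-4)) = -24
g(f(-4)) = -29
Sum = -53

-53


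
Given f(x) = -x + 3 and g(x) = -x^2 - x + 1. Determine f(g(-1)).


g(-1) = 1
f(1) = 2

2


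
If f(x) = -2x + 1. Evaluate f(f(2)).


f(2) = -3
f(-3) = 7

7


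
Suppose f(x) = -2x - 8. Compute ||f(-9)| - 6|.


4


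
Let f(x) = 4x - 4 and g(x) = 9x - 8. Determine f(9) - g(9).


f(9) = 32
g(9) = 73
Difference = -41

-41


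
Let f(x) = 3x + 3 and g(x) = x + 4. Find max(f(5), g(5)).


f(5) = 18
g(5) = 9
max = 18

18


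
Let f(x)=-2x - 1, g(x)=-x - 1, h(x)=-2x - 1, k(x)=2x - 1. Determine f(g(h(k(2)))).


k(2) = 3
h(3) = -7
g(-7) = 6
f(6) = -13

-13


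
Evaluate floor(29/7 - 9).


29/7 = 4.1429
4.1429 - 9 = -4.8571
floor(-4.8571) = -5

-5


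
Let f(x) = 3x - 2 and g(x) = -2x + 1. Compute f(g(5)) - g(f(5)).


f(g(5)) = -29
g(f(5)) = -25
Difference = -4

-4


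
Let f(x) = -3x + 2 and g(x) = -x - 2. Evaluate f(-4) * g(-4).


f(-4) = 14
g(-4) = 2
Product = 28

28


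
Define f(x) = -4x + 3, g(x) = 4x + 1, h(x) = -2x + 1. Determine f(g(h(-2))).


h(-2) = 5
g(5) = 21
f(21) = -81

-81


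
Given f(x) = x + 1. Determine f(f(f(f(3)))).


7


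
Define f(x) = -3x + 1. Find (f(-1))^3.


f(-1) = 4
(4)^3 = 64

64


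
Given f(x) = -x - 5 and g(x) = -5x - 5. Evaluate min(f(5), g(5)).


f(5) = -10
g(5) = -30
min = -30

-30


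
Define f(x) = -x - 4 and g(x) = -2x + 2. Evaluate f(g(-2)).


-10


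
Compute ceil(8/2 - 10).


8/2 = 4
4 - 10 = -6
ceil(-6) = -6

-6


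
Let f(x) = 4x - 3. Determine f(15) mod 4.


f(15) = 57
57 mod 4 = 1

1


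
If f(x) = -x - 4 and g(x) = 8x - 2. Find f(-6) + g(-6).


f(-6) = 2
g(-6) = -50
Sum = -48

-48


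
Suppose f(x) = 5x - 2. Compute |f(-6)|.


f(-6) = -32
|-32| = 32

32


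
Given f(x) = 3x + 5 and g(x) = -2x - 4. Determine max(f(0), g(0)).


f(0) = 5
g(0) = -4
max = 5

5


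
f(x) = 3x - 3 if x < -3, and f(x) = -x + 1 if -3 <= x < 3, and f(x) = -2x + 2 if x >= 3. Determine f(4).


4 satisfies x >= 3
f(4) = -6

-6


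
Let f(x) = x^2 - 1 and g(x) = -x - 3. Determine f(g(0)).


8


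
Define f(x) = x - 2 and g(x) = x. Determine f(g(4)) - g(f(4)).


f(g(4)) = 2
g(f(4)) = 2
Difference = 0

0


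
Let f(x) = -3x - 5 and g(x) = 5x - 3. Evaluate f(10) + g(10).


f(10) = -35
g(10) = 47
Sum = 12

12


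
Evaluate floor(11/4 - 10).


11/4 = 2.75
2.75 - 10 = -7.25
floor(-7.25) = -8

-8


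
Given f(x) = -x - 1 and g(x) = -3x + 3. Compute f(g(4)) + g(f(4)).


f(g(4)) = 8
g(f(4)) = 18
Sum = 26

26


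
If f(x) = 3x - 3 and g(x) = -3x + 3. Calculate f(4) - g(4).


f(4) = 9
g(4) = -9
Difference = 18

18


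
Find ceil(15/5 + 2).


15/5 = 3
3 + 2 = 5
ceil(5) = 5

5


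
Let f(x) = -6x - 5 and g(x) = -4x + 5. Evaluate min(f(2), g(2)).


-17


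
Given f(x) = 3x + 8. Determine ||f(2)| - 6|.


f(2) = 14
|14| = 14
|14 - 6| = 8

8


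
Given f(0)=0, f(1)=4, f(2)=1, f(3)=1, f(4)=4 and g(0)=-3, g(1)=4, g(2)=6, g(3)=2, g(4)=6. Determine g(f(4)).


f(4) = 4
g(4) = 6

6


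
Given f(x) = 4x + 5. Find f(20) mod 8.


f(20) = 85
85 mod 8 = 5

5


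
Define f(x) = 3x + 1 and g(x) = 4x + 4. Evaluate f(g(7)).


g(7) = 32
f(32) = 97

97


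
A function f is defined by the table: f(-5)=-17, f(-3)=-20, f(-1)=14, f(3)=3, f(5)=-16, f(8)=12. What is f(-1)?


Reading from the table at x = -1

14


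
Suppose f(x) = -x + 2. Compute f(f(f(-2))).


f(-2) = 4
f(4) = -2
f(-2) = 4

4


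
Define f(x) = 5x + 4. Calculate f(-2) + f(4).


f(-2) = -6
f(4) = 24
Sum = 18

18


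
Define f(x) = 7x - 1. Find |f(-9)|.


f(-9) = -64
|-64| = 64

64


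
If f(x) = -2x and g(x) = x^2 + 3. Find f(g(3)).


g(3) = 12
f(12) = -24

-24


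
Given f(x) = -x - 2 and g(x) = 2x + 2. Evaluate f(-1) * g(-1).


f(-1) = -1
g(-1) = 0
Product = 0

0


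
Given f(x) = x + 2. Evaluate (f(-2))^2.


f(-2) = 0
(0)^2 = 0

0


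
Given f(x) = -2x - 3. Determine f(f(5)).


f(5) = -13
f(-13) = 23

23


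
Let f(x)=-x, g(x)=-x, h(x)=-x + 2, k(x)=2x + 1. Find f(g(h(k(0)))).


k(0) = 1
h(1) = 1
g(1) = -1
f(-1) = 1

1


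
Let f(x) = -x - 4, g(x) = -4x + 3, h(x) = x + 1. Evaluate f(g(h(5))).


17


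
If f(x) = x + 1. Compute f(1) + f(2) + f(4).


f(1) = 2
f(2) = 3
f(4) = 5
Sum = 10

10


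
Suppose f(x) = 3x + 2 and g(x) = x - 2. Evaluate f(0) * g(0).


-4


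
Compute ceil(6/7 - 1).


0


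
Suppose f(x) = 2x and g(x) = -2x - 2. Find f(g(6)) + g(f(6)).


-54


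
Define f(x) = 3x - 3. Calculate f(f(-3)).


-39


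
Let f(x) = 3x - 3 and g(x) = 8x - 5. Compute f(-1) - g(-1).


7


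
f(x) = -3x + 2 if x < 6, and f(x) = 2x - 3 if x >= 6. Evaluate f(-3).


-3 satisfies x < 6
f(-3) = 11

11


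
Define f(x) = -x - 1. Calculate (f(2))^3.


f(2) = -3
(-3)^3 = -27

-27


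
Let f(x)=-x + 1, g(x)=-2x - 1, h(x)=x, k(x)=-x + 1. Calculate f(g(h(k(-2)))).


k(-2) = 3
h(3) = 3
g(3) = -7
f(-7) = 8

8


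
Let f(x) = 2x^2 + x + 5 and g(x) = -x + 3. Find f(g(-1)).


41


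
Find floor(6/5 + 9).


6/5 = 1.2
1.2 + 9 = 10.2
floor(10.2) = 10

10


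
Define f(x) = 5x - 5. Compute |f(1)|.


0


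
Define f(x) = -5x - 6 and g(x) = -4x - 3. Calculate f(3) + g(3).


f(3) = -21
g(3) = -15
Sum = -36

-36


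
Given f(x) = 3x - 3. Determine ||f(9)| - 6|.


f(9) = 24
|24| = 24
|24 - 6| = 18

18


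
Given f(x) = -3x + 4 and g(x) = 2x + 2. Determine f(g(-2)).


10


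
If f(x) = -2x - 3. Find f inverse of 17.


Solve -2x - 3 = 17
x = (17 + 3) / (-2) = -10

-10


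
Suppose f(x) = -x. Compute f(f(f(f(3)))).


f(3) = -3
f(-3) = 3
f(3) = -3
f(-3) = 3

3


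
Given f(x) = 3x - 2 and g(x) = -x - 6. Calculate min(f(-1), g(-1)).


f(-1) = -5
g(-1) = -5
min = -5

-5


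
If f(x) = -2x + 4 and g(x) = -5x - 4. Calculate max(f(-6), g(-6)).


26


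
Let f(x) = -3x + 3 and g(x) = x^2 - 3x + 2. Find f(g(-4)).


g(-4) = 30
f(30) = -87

-87


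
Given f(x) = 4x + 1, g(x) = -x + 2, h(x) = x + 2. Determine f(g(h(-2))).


h(-2) = 0
g(0) = 2
f(2) = 9

9


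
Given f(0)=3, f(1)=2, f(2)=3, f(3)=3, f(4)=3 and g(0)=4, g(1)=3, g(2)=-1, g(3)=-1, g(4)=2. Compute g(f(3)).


-1


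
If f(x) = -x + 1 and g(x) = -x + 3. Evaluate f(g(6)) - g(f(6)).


-4


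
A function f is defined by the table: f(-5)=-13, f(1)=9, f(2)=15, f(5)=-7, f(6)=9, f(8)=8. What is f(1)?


Reading from the table at x = 1

9


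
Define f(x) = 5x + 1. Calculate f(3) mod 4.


f(3) = 16
16 mod 4 = 0

0


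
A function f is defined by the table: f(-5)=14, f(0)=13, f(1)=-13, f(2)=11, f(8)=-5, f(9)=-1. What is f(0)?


Reading from the table at x = 0

13


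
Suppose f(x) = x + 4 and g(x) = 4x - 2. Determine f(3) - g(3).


f(3) = 7
g(3) = 10
Difference = -3

-3


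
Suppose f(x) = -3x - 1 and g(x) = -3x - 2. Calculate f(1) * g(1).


f(1) = -4
g(1) = -5
Product = 20

20


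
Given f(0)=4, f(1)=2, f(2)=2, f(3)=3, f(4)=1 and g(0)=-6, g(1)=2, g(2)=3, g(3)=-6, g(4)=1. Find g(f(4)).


f(4) = 1
g(1) = 2

2


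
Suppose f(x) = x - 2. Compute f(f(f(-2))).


f(-2) = -4
f(-4) = -6
f(-6) = -8

-8


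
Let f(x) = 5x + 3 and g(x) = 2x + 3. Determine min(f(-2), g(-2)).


f(-2) = -7
g(-2) = -1
min = -7

-7


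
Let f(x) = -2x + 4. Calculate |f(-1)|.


6


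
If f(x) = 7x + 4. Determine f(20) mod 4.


f(20) = 144
144 mod 4 = 0

0


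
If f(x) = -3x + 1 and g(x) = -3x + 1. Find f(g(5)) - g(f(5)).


f(g(5)) = 43
g(f(5)) = 43
Difference = 0

0


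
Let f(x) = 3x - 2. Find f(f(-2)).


f(-2) = -8
f(-8) = -26

-26


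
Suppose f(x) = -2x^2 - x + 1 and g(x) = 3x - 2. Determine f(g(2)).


g(2) = 4
f(4) = (-2)*(4)^2 - 1*(4) + 1 = -35

-35


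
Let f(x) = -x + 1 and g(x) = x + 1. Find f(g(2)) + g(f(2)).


f(g(2)) = -2
g(f(2)) = 0
Sum = -2

-2


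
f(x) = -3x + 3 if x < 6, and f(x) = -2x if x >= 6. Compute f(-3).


-3 satisfies x < 6
f(-3) = 12

12


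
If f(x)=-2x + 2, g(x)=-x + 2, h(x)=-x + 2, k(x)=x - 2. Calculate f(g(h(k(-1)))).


k(-1) = -3
h(-3) = 5
g(5) = -3
f(-3) = 8

8


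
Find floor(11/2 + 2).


11/2 = 5.5
5.5 + 2 = 7.5
floor(7.5) = 7

7


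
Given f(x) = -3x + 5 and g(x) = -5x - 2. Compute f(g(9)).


g(9) = -47
f(-47) = 146

146


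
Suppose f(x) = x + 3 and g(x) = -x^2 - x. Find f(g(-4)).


-9


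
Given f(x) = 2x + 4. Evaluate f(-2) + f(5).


f(-2) = 0
f(5) = 14
Sum = 14

14


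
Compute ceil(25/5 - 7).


25/5 = 5
5 - 7 = -2
ceil(-2) = -2

-2


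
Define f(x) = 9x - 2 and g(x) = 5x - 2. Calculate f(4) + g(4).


f(4) = 34
g(4) = 18
Sum = 52

52


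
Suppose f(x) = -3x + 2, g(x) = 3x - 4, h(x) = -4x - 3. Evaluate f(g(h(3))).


h(3) = -15
g(-15) = -49
f(-49) = 149

149


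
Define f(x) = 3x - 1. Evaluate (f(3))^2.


f(3) = 8
(8)^2 = 64

64


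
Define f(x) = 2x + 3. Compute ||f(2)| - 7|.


0


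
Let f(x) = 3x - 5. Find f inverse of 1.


Solve 3x - 5 = 1
x = (1 + 5) / 3 = 2

2


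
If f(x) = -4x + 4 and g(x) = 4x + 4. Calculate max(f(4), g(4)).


20


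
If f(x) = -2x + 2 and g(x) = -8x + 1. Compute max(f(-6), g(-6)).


f(-6) = 14
g(-6) = 49
max = 49

49


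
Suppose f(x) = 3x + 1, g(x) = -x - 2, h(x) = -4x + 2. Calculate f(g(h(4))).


37


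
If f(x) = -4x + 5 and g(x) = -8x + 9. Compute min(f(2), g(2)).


-7


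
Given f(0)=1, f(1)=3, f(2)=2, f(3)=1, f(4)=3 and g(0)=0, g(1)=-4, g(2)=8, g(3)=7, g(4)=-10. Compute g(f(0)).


-4


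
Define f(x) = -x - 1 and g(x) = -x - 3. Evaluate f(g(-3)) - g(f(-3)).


f(g(-3)) = -1
g(f(-3)) = -5
Difference = 4

4


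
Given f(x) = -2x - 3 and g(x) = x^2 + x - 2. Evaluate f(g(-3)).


g(-3) = 4
f(4) = -11

-11


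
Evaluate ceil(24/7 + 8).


24/7 = 3.4286
3.4286 + 8 = 11.4286
ceil(11.4286) = 12

12


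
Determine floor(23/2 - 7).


23/2 = 11.5
11.5 - 7 = 4.5
floor(4.5) = 4

4


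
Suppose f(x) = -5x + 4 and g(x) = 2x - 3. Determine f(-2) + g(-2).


f(-2) = 14
g(-2) = -7
Sum = 7

7


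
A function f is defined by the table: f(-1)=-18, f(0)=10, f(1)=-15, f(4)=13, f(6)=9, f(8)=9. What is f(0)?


Reading from the table at x = 0

10


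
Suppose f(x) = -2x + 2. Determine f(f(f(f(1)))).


f(1) = 0
f(0) = 2
f(2) = -2
f(-2) = 6

6


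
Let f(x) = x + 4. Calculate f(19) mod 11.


f(19) = 23
23 mod 11 = 1

1


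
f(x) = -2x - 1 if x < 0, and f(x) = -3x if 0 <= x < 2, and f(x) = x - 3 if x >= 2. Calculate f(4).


4 satisfies x >= 2
f(4) = 1

1


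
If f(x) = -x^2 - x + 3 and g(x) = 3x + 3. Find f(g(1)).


g(1) = 6
f(6) = (-1)*(6)^2 - 1*(6) + 3 = -39

-39


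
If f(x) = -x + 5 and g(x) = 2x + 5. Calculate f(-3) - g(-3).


f(-3) = 8
g(-3) = -1
Difference = 9

9


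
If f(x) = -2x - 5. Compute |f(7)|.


f(7) = -19
|-19| = 19

19


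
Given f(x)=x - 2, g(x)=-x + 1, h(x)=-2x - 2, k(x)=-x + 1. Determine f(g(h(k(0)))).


3


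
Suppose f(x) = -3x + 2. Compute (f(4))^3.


f(4) = -10
(-10)^3 = -1000

-1000


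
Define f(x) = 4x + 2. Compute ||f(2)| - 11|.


f(2) = 10
|10| = 10
|10 - 11| = 1

1


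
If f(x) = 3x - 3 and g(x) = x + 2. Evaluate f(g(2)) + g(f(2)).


f(g(2)) = 9
g(f(2)) = 5
Sum = 14

14


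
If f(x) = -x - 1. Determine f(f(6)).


f(6) = -7
f(-7) = 6

6


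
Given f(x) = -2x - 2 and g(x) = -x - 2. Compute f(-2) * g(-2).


f(-2) = 2
g(-2) = 0
Product = 0

0


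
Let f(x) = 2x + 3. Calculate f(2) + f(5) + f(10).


43


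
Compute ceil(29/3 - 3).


29/3 = 9.6667
9.6667 - 3 = 6.6667
ceil(6.6667) = 7

7


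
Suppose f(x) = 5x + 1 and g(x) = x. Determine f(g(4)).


g(4) = 4
f(4) = 21

21


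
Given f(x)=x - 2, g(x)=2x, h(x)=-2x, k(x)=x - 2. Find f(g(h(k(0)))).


k(0) = -2
h(-2) = 4
g(4) = 8
f(8) = 6

6


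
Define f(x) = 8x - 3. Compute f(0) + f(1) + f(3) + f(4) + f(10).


f(0) = -3
f(1) = 5
f(3) = 21
f(4) = 29
f(10) = 77
Sum = 129

129


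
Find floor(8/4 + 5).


7


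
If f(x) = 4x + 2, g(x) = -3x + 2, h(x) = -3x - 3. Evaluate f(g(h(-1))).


h(-1) = 0
g(0) = 2
f(2) = 10

10


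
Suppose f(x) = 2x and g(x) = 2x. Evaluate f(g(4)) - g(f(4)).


f(g(4)) = 16
g(f(4)) = 16
Difference = 0

0


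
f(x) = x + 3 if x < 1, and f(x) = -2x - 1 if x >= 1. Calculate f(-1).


-1 satisfies x < 1
f(-1) = 2

2


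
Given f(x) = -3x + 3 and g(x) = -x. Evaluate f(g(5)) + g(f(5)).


f(g(5)) = 18
g(f(5)) = 12
Sum = 30

30


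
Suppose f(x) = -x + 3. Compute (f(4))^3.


f(4) = -1
(-1)^3 = -1

-1


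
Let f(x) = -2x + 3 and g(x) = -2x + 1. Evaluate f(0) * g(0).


f(0) = 3
g(0) = 1
Product = 3

3


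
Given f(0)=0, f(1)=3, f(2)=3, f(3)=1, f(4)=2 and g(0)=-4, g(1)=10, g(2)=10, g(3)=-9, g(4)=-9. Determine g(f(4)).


f(4) = 2
g(2) = 10

10


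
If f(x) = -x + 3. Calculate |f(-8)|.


f(-8) = 11
|11| = 11

11


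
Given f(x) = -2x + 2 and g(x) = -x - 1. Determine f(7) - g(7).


f(7) = -12
g(7) = -8
Difference = -4

-4


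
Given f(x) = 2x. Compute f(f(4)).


16


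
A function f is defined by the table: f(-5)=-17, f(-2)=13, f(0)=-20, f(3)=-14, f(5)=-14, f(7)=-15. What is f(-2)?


Reading from the table at x = -2

13


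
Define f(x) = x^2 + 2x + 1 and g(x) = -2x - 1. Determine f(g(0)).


g(0) = -1
f(-1) = 1*(-1)^2 + 2*(-1) + 1 = 0

0


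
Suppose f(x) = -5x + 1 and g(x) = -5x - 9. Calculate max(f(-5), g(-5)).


26


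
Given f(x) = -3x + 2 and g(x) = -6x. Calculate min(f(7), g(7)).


f(7) = -19
g(7) = -42
min = -42

-42


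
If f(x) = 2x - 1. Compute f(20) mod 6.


f(20) = 39
39 mod 6 = 3

3


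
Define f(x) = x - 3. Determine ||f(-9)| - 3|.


f(-9) = -12
|-12| = 12
|12 - 3| = 9

9


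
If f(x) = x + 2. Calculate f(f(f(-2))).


f(-2) = 0
f(0) = 2
f(2) = 4

4


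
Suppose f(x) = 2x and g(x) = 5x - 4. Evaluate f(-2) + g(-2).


f(-2) = -4
g(-2) = -14
Sum = -18

-18


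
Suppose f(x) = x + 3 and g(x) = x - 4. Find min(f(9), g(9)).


f(9) = 12
g(9) = 5
min = 5

5


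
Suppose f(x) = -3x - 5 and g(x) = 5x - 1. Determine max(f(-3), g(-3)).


f(-3) = 4
g(-3) = -16
max = 4

4


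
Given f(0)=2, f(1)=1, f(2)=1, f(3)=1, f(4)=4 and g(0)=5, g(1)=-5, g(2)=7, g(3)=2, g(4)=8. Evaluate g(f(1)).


f(1) = 1
g(1) = -5

-5


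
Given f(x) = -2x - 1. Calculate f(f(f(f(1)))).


21


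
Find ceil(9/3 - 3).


9/3 = 3
3 - 3 = 0
ceil(0) = 0

0


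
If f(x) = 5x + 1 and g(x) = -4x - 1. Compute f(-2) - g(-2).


f(-2) = -9
g(-2) = 7
Difference = -16

-16


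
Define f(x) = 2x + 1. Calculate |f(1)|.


3


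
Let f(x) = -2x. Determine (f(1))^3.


f(1) = -2
(-2)^3 = -8

-8


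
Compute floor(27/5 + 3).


27/5 = 5.4
5.4 + 3 = 8.4
floor(8.4) = 8

8


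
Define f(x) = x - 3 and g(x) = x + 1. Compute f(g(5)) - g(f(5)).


f(g(5)) = 3
g(f(5)) = 3
Difference = 0

0


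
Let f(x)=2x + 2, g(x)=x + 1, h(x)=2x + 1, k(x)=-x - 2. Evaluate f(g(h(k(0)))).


-2


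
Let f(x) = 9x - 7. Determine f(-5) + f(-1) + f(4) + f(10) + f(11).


f(-5) = -52
f(-1) = -16
f(4) = 29
f(10) = 83
f(11) = 92
Sum = 136

136


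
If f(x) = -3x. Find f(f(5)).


f(5) = -15
f(-15) = 45

45


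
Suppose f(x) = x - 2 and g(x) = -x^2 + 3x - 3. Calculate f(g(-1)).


g(-1) = -7
f(-7) = -9

-9
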